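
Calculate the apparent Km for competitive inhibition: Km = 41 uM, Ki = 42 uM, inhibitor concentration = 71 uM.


Km_app = Km * (1 + [I]/Ki)
Km_app = 41 * (1 + 71/42)
Km_app = 110.3095 uM

110.3095 uM


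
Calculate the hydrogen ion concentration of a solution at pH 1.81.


[H+] = 10^(-pH)
[H+] = 10^(-1.81)
[H+] = 0.0155 M

0.0155 M


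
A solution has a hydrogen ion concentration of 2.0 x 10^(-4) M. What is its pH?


pH = -log10([H+])
pH = -log10(2.0 x 10^(-4))
pH = 3.699

3.699


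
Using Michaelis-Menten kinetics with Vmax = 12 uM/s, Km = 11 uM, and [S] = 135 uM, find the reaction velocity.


v = Vmax * [S] / (Km + [S])
v = 12 * 135 / (11 + 135)
v = 11.0959 uM/s

11.0959 uM/s


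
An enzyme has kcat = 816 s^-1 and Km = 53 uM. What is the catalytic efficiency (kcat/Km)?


Catalytic efficiency = kcat / Km
= 816 / 53
= 15.3962 uM^-1*s^-1

15.3962 uM^-1*s^-1


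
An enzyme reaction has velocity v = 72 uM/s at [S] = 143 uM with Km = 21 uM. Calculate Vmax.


Vmax = v * (Km + [S]) / [S]
Vmax = 72 * (21 + 143) / 143
Vmax = 82.5734 uM/s

82.5734 uM/s


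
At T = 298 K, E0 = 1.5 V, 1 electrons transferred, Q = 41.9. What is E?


E = E0 - (RT/nF) * ln(Q)
E = 1.5 - (8.314 * 298 / (1 * 96485)) * ln(41.9)
E = 1.4041 V

1.4041 V


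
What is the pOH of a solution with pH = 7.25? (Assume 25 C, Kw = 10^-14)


pOH = 14 - pH
pOH = 14 - 7.25
pOH = 6.75

6.75


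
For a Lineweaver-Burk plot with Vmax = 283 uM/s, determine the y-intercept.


y-intercept = 1/Vmax
= 1/283
= 0.0035 s/uM

0.0035 s/uM


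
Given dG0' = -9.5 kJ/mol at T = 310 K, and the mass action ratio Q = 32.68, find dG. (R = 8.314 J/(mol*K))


dG = dG0' + RT * ln(Q) / 1000
dG = -9.5 + 8.314 * 310 * ln(32.68) / 1000
dG = -0.5134 kJ/mol

-0.5134 kJ/mol


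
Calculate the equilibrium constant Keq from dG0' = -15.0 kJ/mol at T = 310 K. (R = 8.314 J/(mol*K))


Keq = exp(-dG0 * 1000 / (R * T))
Keq = exp(-(-15.0) * 1000 / (8.314 * 310))
Keq = 336.9565

336.9565


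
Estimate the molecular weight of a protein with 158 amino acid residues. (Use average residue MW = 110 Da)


MW = n_residues * 110 Da
MW = 158 * 110
MW = 17380 Da

17380 Da


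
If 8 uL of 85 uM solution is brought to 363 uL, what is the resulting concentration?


C2 = C1 * V1 / V2
C2 = 85 * 8 / 363
C2 = 1.8733 uM

1.8733 uM


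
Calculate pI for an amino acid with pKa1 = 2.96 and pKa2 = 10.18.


pI = (pKa1 + pKa2) / 2
pI = (2.96 + 10.18) / 2
pI = 6.57

6.57


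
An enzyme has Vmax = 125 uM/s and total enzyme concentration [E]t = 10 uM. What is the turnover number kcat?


kcat = Vmax / [E]t
kcat = 125 / 10
kcat = 12.5 s^-1

12.5 s^-1


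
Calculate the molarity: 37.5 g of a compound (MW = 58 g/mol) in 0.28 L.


C = (mass / MW) / volume
C = (37.5 / 58) / 0.28
C = 2.3091 M

2.3091 M


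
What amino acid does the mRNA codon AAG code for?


Standard genetic code lookup.
Codon AAG -> Lys

Lys


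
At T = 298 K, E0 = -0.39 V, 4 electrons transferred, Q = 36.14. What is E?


E = E0 - (RT/nF) * ln(Q)
E = -0.39 - (8.314 * 298 / (4 * 96485)) * ln(36.14)
E = -0.413 V

-0.413 V


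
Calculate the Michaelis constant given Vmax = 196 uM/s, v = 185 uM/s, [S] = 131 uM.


Km = [S] * (Vmax - v) / v
Km = 131 * (196 - 185) / 185
Km = 7.7892 uM

7.7892 uM


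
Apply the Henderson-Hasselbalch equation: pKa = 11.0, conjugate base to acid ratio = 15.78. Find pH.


pH = pKa + log10([A-]/[HA])
pH = 11.0 + log10(15.78)
pH = 12.1981

12.1981


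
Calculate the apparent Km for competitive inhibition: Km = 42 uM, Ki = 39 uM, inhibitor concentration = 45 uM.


Km_app = Km * (1 + [I]/Ki)
Km_app = 42 * (1 + 45/39)
Km_app = 90.4615 uM

90.4615 uM


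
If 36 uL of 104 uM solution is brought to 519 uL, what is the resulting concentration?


C2 = C1 * V1 / V2
C2 = 104 * 36 / 519
C2 = 7.2139 uM

7.2139 uM


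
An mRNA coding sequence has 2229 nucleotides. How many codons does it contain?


codons = nucleotides / 3
codons = 2229 / 3 = 743

743


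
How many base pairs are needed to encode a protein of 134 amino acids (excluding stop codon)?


Each amino acid = 1 codon = 3 bp
bp = 134 * 3 = 402 bp

402 bp


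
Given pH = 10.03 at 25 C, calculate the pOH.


pOH = 14 - pH
pOH = 14 - 10.03
pOH = 3.97

3.97


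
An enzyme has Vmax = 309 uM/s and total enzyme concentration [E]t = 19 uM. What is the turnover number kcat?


kcat = Vmax / [E]t
kcat = 309 / 19
kcat = 16.2632 s^-1

16.2632 s^-1


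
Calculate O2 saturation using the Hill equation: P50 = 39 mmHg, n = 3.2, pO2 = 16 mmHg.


Y = pO2^n / (P50^n + pO2^n)
Y = 16^3.2 / (39^3.2 + 16^3.2)
Y = 5.46%

5.46%


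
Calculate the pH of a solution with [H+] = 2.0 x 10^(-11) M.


pH = -log10([H+])
pH = -log10(2.0 x 10^(-11))
pH = 10.699

10.699


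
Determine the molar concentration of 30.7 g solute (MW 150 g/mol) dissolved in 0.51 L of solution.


C = (mass / MW) / volume
C = (30.7 / 150) / 0.51
C = 0.4013 M

0.4013 M


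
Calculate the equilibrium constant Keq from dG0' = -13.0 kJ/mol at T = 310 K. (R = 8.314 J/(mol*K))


Keq = exp(-dG0 * 1000 / (R * T))
Keq = exp(-(-13.0) * 1000 / (8.314 * 310))
Keq = 155.0829

155.0829


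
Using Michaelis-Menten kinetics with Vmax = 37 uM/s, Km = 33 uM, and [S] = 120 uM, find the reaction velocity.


v = Vmax * [S] / (Km + [S])
v = 37 * 120 / (33 + 120)
v = 29.0196 uM/s

29.0196 uM/s


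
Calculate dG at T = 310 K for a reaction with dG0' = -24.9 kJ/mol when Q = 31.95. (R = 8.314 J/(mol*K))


dG = dG0' + RT * ln(Q) / 1000
dG = -24.9 + 8.314 * 310 * ln(31.95) / 1000
dG = -15.9717 kJ/mol

-15.9717 kJ/mol


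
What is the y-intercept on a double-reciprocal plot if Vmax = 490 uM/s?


y-intercept = 1/Vmax
= 1/490
= 0.002 s/uM

0.002 s/uM


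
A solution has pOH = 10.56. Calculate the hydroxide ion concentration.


[OH-] = 10^(-pOH)
[OH-] = 10^(-10.56)
[OH-] = 2.754e-11 M

2.754e-11 M


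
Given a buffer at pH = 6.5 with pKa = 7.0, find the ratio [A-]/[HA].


[A-]/[HA] = 10^(pH - pKa)
= 10^(6.5 - 7.0)
= 0.3162

0.3162


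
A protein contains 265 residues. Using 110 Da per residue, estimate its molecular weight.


MW = n_residues * 110 Da
MW = 265 * 110
MW = 29150 Da

29150 Da


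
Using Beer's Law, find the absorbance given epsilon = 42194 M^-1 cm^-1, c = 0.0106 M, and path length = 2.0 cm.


A = epsilon * c * l
A = 42194 * 0.0106 * 2.0
A = 894.5128

894.5128


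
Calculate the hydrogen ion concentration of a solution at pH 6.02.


[H+] = 10^(-pH)
[H+] = 10^(-6.02)
[H+] = 9.550e-07 M

9.550e-07 M


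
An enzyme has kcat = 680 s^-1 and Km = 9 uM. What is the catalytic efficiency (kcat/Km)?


Catalytic efficiency = kcat / Km
= 680 / 9
= 75.5556 uM^-1*s^-1

75.5556 uM^-1*s^-1


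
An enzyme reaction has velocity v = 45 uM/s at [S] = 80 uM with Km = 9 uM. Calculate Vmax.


Vmax = v * (Km + [S]) / [S]
Vmax = 45 * (9 + 80) / 80
Vmax = 50.0625 uM/s

50.0625 uM/s


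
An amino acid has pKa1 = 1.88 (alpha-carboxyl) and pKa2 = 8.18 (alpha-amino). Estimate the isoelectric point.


pI = (pKa1 + pKa2) / 2
pI = (1.88 + 8.18) / 2
pI = 5.03

5.03


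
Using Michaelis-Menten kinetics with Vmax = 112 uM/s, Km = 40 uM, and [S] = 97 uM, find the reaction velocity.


v = Vmax * [S] / (Km + [S])
v = 112 * 97 / (40 + 97)
v = 79.2993 uM/s

79.2993 uM/s


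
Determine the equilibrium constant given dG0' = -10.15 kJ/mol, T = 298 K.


Keq = exp(-dG0 * 1000 / (R * T))
Keq = exp(-(-10.15) * 1000 / (8.314 * 298))
Keq = 60.1447

60.1447


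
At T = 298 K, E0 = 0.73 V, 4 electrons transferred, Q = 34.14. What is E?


E = E0 - (RT/nF) * ln(Q)
E = 0.73 - (8.314 * 298 / (4 * 96485)) * ln(34.14)
E = 0.7073 V

0.7073 V


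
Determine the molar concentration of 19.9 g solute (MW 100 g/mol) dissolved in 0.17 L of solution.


C = (mass / MW) / volume
C = (19.9 / 100) / 0.17
C = 1.1706 M

1.1706 M


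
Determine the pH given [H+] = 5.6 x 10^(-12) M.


pH = -log10([H+])
pH = -log10(5.6 x 10^(-12))
pH = 11.2518

11.2518


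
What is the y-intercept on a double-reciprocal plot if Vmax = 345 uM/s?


y-intercept = 1/Vmax
= 1/345
= 0.0029 s/uM

0.0029 s/uM


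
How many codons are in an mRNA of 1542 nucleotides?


codons = nucleotides / 3
codons = 1542 / 3 = 514

514


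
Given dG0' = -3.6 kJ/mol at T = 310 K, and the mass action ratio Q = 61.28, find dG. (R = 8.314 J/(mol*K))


dG = dG0' + RT * ln(Q) / 1000
dG = -3.6 + 8.314 * 310 * ln(61.28) / 1000
dG = 7.0069 kJ/mol

7.0069 kJ/mol


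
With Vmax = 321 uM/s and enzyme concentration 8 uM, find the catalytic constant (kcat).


kcat = Vmax / [E]t
kcat = 321 / 8
kcat = 40.125 s^-1

40.125 s^-1


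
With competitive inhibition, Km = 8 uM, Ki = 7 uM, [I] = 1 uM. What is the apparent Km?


Km_app = Km * (1 + [I]/Ki)
Km_app = 8 * (1 + 1/7)
Km_app = 9.1429 uM

9.1429 uM


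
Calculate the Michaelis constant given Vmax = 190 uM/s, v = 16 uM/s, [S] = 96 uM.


Km = [S] * (Vmax - v) / v
Km = 96 * (190 - 16) / 16
Km = 1044.0 uM

1044.0 uM


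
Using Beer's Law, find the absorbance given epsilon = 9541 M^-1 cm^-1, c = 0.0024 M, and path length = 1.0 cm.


A = epsilon * c * l
A = 9541 * 0.0024 * 1.0
A = 22.8984

22.8984


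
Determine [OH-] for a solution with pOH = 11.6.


[OH-] = 10^(-pOH)
[OH-] = 10^(-11.6)
[OH-] = 2.512e-12 M

2.512e-12 M


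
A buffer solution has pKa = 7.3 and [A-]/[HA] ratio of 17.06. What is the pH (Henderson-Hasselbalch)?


pH = pKa + log10([A-]/[HA])
pH = 7.3 + log10(17.06)
pH = 8.532

8.532


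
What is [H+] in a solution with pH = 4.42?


[H+] = 10^(-pH)
[H+] = 10^(-4.42)
[H+] = 3.802e-05 M

3.802e-05 M


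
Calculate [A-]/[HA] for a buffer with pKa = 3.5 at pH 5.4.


[A-]/[HA] = 10^(pH - pKa)
= 10^(5.4 - 3.5)
= 79.4328

79.4328


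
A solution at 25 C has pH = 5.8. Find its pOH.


pOH = 14 - pH
pOH = 14 - 5.8
pOH = 8.2

8.2


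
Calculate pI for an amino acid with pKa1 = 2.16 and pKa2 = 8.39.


pI = (pKa1 + pKa2) / 2
pI = (2.16 + 8.39) / 2
pI = 5.275

5.275


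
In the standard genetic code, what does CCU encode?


Standard genetic code lookup.
Codon CCU -> Pro

Pro


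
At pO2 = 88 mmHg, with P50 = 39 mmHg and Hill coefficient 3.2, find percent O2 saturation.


Y = pO2^n / (P50^n + pO2^n)
Y = 88^3.2 / (39^3.2 + 88^3.2)
Y = 93.11%

93.11%


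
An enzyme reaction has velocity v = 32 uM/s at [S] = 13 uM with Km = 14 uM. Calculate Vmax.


Vmax = v * (Km + [S]) / [S]
Vmax = 32 * (14 + 13) / 13
Vmax = 66.4615 uM/s

66.4615 uM/s


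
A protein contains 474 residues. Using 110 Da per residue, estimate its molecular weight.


MW = n_residues * 110 Da
MW = 474 * 110
MW = 52140 Da

52140 Da


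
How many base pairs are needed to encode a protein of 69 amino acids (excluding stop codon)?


Each amino acid = 1 codon = 3 bp
bp = 69 * 3 = 207 bp

207 bp


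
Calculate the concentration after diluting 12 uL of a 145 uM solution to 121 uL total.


C2 = C1 * V1 / V2
C2 = 145 * 12 / 121
C2 = 14.3802 uM

14.3802 uM


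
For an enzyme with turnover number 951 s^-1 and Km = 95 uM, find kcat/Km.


Catalytic efficiency = kcat / Km
= 951 / 95
= 10.0105 uM^-1*s^-1

10.0105 uM^-1*s^-1


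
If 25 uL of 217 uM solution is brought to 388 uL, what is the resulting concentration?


C2 = C1 * V1 / V2
C2 = 217 * 25 / 388
C2 = 13.982 uM

13.982 uM


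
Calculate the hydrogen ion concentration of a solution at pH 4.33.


[H+] = 10^(-pH)
[H+] = 10^(-4.33)
[H+] = 4.677e-05 M

4.677e-05 M


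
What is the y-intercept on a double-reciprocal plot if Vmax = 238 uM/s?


y-intercept = 1/Vmax
= 1/238
= 0.0042 s/uM

0.0042 s/uM


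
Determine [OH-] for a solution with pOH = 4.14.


[OH-] = 10^(-pOH)
[OH-] = 10^(-4.14)
[OH-] = 7.244e-05 M

7.244e-05 M


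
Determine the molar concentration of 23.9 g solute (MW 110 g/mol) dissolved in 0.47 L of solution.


C = (mass / MW) / volume
C = (23.9 / 110) / 0.47
C = 0.4623 M

0.4623 M


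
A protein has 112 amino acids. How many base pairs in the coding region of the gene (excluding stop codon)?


Each amino acid = 1 codon = 3 bp
bp = 112 * 3 = 336 bp

336 bp


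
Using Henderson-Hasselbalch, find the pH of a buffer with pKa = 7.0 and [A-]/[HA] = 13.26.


pH = pKa + log10([A-]/[HA])
pH = 7.0 + log10(13.26)
pH = 8.1225

8.1225


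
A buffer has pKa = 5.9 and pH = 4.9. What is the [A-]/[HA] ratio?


[A-]/[HA] = 10^(pH - pKa)
= 10^(4.9 - 5.9)
= 0.1

0.1


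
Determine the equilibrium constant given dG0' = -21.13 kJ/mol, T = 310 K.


Keq = exp(-dG0 * 1000 / (R * T))
Keq = exp(-(-21.13) * 1000 / (8.314 * 310))
Keq = 3635.0388

3635.0388


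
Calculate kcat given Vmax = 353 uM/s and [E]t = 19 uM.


kcat = Vmax / [E]t
kcat = 353 / 19
kcat = 18.5789 s^-1

18.5789 s^-1


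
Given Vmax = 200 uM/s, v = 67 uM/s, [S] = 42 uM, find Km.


Km = [S] * (Vmax - v) / v
Km = 42 * (200 - 67) / 67
Km = 83.3731 uM

83.3731 uM


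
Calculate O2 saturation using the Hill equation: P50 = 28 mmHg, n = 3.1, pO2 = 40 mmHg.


Y = pO2^n / (P50^n + pO2^n)
Y = 40^3.1 / (28^3.1 + 40^3.1)
Y = 75.13%

75.13%


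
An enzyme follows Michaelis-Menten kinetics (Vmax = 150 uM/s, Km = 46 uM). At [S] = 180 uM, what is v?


v = Vmax * [S] / (Km + [S])
v = 150 * 180 / (46 + 180)
v = 119.469 uM/s

119.469 uM/s


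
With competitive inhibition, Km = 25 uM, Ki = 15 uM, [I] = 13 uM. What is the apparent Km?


Km_app = Km * (1 + [I]/Ki)
Km_app = 25 * (1 + 13/15)
Km_app = 46.6667 uM

46.6667 uM


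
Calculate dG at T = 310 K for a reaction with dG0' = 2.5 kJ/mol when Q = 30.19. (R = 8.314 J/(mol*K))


dG = dG0' + RT * ln(Q) / 1000
dG = 2.5 + 8.314 * 310 * ln(30.19) / 1000
dG = 11.2823 kJ/mol

11.2823 kJ/mol


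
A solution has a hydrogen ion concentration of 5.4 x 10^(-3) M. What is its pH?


pH = -log10([H+])
pH = -log10(5.4 x 10^(-3))
pH = 2.2676

2.2676


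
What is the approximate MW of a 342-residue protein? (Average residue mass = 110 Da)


MW = n_residues * 110 Da
MW = 342 * 110
MW = 37620 Da

37620 Da


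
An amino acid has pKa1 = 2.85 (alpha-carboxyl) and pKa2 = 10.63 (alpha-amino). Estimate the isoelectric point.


pI = (pKa1 + pKa2) / 2
pI = (2.85 + 10.63) / 2
pI = 6.74

6.74


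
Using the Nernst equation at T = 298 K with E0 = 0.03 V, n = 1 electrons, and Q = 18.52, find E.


E = E0 - (RT/nF) * ln(Q)
E = 0.03 - (8.314 * 298 / (1 * 96485)) * ln(18.52)
E = -0.045 V

-0.045 V


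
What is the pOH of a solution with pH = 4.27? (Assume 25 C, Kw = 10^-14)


pOH = 14 - pH
pOH = 14 - 4.27
pOH = 9.73

9.73


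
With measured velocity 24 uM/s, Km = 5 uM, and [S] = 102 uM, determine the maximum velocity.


Vmax = v * (Km + [S]) / [S]
Vmax = 24 * (5 + 102) / 102
Vmax = 25.1765 uM/s

25.1765 uM/s


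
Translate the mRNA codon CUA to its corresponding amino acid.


Standard genetic code lookup.
Codon CUA -> Leu

Leu


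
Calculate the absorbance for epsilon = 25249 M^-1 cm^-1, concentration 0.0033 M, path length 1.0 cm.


A = epsilon * c * l
A = 25249 * 0.0033 * 1.0
A = 83.3217

83.3217


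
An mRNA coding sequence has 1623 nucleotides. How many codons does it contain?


codons = nucleotides / 3
codons = 1623 / 3 = 541

541


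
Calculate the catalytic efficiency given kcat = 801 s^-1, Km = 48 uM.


Catalytic efficiency = kcat / Km
= 801 / 48
= 16.6875 uM^-1*s^-1

16.6875 uM^-1*s^-1


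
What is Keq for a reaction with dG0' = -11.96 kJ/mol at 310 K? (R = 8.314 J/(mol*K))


Keq = exp(-dG0 * 1000 / (R * T))
Keq = exp(-(-11.96) * 1000 / (8.314 * 310))
Keq = 103.5903

103.5903


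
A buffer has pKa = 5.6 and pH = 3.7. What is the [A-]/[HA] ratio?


[A-]/[HA] = 10^(pH - pKa)
= 10^(3.7 - 5.6)
= 0.0126

0.0126


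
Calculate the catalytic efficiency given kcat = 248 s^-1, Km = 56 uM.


Catalytic efficiency = kcat / Km
= 248 / 56
= 4.4286 uM^-1*s^-1

4.4286 uM^-1*s^-1


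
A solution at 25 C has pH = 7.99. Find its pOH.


pOH = 14 - pH
pOH = 14 - 7.99
pOH = 6.01

6.01


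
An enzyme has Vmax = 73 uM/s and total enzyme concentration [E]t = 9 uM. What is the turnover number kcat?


kcat = Vmax / [E]t
kcat = 73 / 9
kcat = 8.1111 s^-1

8.1111 s^-1


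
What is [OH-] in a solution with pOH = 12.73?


[OH-] = 10^(-pOH)
[OH-] = 10^(-12.73)
[OH-] = 1.862e-13 M

1.862e-13 M


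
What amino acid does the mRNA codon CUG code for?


Standard genetic code lookup.
Codon CUG -> Leu

Leu


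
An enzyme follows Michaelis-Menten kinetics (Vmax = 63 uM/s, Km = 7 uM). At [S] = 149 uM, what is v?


v = Vmax * [S] / (Km + [S])
v = 63 * 149 / (7 + 149)
v = 60.1731 uM/s

60.1731 uM/s


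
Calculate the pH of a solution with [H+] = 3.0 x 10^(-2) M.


pH = -log10([H+])
pH = -log10(3.0 x 10^(-2))
pH = 1.5229

1.5229


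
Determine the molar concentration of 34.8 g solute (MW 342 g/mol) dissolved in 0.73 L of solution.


C = (mass / MW) / volume
C = (34.8 / 342) / 0.73
C = 0.1394 M

0.1394 M


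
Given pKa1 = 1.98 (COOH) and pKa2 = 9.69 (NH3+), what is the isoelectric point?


pI = (pKa1 + pKa2) / 2
pI = (1.98 + 9.69) / 2
pI = 5.835

5.835


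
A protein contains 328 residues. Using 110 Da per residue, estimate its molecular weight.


MW = n_residues * 110 Da
MW = 328 * 110
MW = 36080 Da

36080 Da


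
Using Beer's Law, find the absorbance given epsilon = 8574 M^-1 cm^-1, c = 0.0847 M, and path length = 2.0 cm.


A = epsilon * c * l
A = 8574 * 0.0847 * 2.0
A = 1452.4356

1452.4356


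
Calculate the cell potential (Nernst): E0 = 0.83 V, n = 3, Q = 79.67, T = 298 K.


E = E0 - (RT/nF) * ln(Q)
E = 0.83 - (8.314 * 298 / (3 * 96485)) * ln(79.67)
E = 0.7925 V

0.7925 V


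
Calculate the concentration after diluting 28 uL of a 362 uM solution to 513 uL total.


C2 = C1 * V1 / V2
C2 = 362 * 28 / 513
C2 = 19.7583 uM

19.7583 uM


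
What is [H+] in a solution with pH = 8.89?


[H+] = 10^(-pH)
[H+] = 10^(-8.89)
[H+] = 1.288e-09 M

1.288e-09 M


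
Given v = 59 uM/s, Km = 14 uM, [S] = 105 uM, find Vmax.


Vmax = v * (Km + [S]) / [S]
Vmax = 59 * (14 + 105) / 105
Vmax = 66.8667 uM/s

66.8667 uM/s


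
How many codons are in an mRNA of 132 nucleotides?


codons = nucleotides / 3
codons = 132 / 3 = 44

44


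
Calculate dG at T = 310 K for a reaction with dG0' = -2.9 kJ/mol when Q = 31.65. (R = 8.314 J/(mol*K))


dG = dG0' + RT * ln(Q) / 1000
dG = -2.9 + 8.314 * 310 * ln(31.65) / 1000
dG = 6.004 kJ/mol

6.004 kJ/mol


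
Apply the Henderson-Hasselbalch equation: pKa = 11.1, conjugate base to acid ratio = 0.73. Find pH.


pH = pKa + log10([A-]/[HA])
pH = 11.1 + log10(0.73)
pH = 10.9633

10.9633


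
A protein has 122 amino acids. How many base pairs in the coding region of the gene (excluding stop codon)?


Each amino acid = 1 codon = 3 bp
bp = 122 * 3 = 366 bp

366 bp


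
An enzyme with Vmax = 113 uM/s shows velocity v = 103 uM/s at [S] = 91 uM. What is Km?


Km = [S] * (Vmax - v) / v
Km = 91 * (113 - 103) / 103
Km = 8.835 uM

8.835 uM


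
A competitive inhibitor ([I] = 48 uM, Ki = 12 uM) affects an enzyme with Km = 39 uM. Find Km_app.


Km_app = Km * (1 + [I]/Ki)
Km_app = 39 * (1 + 48/12)
Km_app = 195.0 uM

195.0 uM


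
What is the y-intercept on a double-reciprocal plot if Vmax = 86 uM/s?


y-intercept = 1/Vmax
= 1/86
= 0.0116 s/uM

0.0116 s/uM


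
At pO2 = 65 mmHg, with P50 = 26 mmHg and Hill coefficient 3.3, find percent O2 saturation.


Y = pO2^n / (P50^n + pO2^n)
Y = 65^3.3 / (26^3.3 + 65^3.3)
Y = 95.36%

95.36%


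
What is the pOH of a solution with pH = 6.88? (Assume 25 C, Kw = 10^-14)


pOH = 14 - pH
pOH = 14 - 6.88
pOH = 7.12

7.12


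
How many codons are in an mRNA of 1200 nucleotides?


codons = nucleotides / 3
codons = 1200 / 3 = 400

400


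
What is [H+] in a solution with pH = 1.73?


[H+] = 10^(-pH)
[H+] = 10^(-1.73)
[H+] = 0.0186 M

0.0186 M


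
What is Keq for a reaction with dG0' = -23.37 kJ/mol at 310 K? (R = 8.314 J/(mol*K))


Keq = exp(-dG0 * 1000 / (R * T))
Keq = exp(-(-23.37) * 1000 / (8.314 * 310))
Keq = 8668.822

8668.822


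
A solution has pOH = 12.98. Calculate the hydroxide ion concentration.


[OH-] = 10^(-pOH)
[OH-] = 10^(-12.98)
[OH-] = 1.047e-13 M

1.047e-13 M


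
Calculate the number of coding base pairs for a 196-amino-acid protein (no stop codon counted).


Each amino acid = 1 codon = 3 bp
bp = 196 * 3 = 588 bp

588 bp


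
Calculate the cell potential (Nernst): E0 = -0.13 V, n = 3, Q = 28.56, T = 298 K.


E = E0 - (RT/nF) * ln(Q)
E = -0.13 - (8.314 * 298 / (3 * 96485)) * ln(28.56)
E = -0.1587 V

-0.1587 V


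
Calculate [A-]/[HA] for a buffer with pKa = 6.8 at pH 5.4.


[A-]/[HA] = 10^(pH - pKa)
= 10^(5.4 - 6.8)
= 0.0398

0.0398


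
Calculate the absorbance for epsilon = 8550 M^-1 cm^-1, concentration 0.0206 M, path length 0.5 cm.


A = epsilon * c * l
A = 8550 * 0.0206 * 0.5
A = 88.065

88.065


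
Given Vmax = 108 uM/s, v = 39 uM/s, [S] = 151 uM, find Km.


Km = [S] * (Vmax - v) / v
Km = 151 * (108 - 39) / 39
Km = 267.1538 uM

267.1538 uM


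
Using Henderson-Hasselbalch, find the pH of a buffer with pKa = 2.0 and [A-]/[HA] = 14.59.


pH = pKa + log10([A-]/[HA])
pH = 2.0 + log10(14.59)
pH = 3.1641

3.1641


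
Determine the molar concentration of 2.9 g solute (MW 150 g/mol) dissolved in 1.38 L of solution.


C = (mass / MW) / volume
C = (2.9 / 150) / 1.38
C = 0.014 M

0.014 M


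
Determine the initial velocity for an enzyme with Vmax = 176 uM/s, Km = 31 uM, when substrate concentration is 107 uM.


v = Vmax * [S] / (Km + [S])
v = 176 * 107 / (31 + 107)
v = 136.4638 uM/s

136.4638 uM/s


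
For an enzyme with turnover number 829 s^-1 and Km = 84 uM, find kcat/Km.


Catalytic efficiency = kcat / Km
= 829 / 84
= 9.869 uM^-1*s^-1

9.869 uM^-1*s^-1


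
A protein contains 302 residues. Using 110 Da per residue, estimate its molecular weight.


MW = n_residues * 110 Da
MW = 302 * 110
MW = 33220 Da

33220 Da


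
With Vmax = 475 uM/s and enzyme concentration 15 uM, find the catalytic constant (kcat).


kcat = Vmax / [E]t
kcat = 475 / 15
kcat = 31.6667 s^-1

31.6667 s^-1


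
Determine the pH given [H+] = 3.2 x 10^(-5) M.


pH = -log10([H+])
pH = -log10(3.2 x 10^(-5))
pH = 4.4949

4.4949


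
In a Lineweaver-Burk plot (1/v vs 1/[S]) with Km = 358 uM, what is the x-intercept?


x-intercept = -1/Km
= -1/358
= -0.0028 1/uM

-0.0028 1/uM


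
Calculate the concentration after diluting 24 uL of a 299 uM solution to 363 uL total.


C2 = C1 * V1 / V2
C2 = 299 * 24 / 363
C2 = 19.7686 uM

19.7686 uM


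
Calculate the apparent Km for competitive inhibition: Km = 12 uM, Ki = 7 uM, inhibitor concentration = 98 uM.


Km_app = Km * (1 + [I]/Ki)
Km_app = 12 * (1 + 98/7)
Km_app = 180.0 uM

180.0 uM


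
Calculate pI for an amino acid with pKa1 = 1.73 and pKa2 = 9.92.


pI = (pKa1 + pKa2) / 2
pI = (1.73 + 9.92) / 2
pI = 5.825

5.825


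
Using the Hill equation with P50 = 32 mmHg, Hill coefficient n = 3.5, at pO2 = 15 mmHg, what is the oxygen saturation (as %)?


Y = pO2^n / (P50^n + pO2^n)
Y = 15^3.5 / (32^3.5 + 15^3.5)
Y = 6.59%

6.59%


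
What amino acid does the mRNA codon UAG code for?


Standard genetic code lookup.
Codon UAG -> Stop

Stop


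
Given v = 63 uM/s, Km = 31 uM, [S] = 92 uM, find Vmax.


Vmax = v * (Km + [S]) / [S]
Vmax = 63 * (31 + 92) / 92
Vmax = 84.2283 uM/s

84.2283 uM/s


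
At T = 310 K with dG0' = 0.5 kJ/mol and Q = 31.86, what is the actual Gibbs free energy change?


dG = dG0' + RT * ln(Q) / 1000
dG = 0.5 + 8.314 * 310 * ln(31.86) / 1000
dG = 9.4211 kJ/mol

9.4211 kJ/mol


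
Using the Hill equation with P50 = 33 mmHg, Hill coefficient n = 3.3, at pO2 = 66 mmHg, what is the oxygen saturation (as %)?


Y = pO2^n / (P50^n + pO2^n)
Y = 66^3.3 / (33^3.3 + 66^3.3)
Y = 90.78%

90.78%


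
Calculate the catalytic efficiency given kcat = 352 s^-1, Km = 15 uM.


Catalytic efficiency = kcat / Km
= 352 / 15
= 23.4667 uM^-1*s^-1

23.4667 uM^-1*s^-1


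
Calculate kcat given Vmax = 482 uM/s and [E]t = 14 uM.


kcat = Vmax / [E]t
kcat = 482 / 14
kcat = 34.4286 s^-1

34.4286 s^-1


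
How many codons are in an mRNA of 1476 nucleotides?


codons = nucleotides / 3
codons = 1476 / 3 = 492

492


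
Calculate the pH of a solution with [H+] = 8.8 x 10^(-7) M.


pH = -log10([H+])
pH = -log10(8.8 x 10^(-7))
pH = 6.0555

6.0555


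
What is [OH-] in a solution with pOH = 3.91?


[OH-] = 10^(-pOH)
[OH-] = 10^(-3.91)
[OH-] = 1.230e-04 M

1.230e-04 M


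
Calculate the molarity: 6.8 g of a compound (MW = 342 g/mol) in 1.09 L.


C = (mass / MW) / volume
C = (6.8 / 342) / 1.09
C = 0.0182 M

0.0182 M


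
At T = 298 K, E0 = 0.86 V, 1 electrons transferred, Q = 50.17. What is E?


E = E0 - (RT/nF) * ln(Q)
E = 0.86 - (8.314 * 298 / (1 * 96485)) * ln(50.17)
E = 0.7595 V

0.7595 V


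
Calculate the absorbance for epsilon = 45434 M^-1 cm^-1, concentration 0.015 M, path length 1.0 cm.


A = epsilon * c * l
A = 45434 * 0.015 * 1.0
A = 681.51

681.51


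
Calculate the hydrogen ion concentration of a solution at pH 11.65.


[H+] = 10^(-pH)
[H+] = 10^(-11.65)
[H+] = 2.239e-12 M

2.239e-12 M


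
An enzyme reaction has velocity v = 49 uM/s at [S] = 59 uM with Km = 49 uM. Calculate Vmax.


Vmax = v * (Km + [S]) / [S]
Vmax = 49 * (49 + 59) / 59
Vmax = 89.6949 uM/s

89.6949 uM/s


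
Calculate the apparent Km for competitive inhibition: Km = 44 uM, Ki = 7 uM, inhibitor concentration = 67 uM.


Km_app = Km * (1 + [I]/Ki)
Km_app = 44 * (1 + 67/7)
Km_app = 465.1429 uM

465.1429 uM


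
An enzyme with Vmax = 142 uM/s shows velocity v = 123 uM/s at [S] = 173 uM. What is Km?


Km = [S] * (Vmax - v) / v
Km = 173 * (142 - 123) / 123
Km = 26.7236 uM

26.7236 uM


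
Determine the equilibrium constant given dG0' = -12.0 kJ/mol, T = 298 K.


Keq = exp(-dG0 * 1000 / (R * T))
Keq = exp(-(-12.0) * 1000 / (8.314 * 298))
Keq = 126.9066

126.9066


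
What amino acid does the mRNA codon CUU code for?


Standard genetic code lookup.
Codon CUU -> Leu

Leu


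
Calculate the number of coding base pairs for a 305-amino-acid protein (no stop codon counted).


Each amino acid = 1 codon = 3 bp
bp = 305 * 3 = 915 bp

915 bp


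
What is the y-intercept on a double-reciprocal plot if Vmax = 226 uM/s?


y-intercept = 1/Vmax
= 1/226
= 0.0044 s/uM

0.0044 s/uM


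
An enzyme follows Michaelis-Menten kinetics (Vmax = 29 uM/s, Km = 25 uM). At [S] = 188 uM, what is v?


v = Vmax * [S] / (Km + [S])
v = 29 * 188 / (25 + 188)
v = 25.5962 uM/s

25.5962 uM/s


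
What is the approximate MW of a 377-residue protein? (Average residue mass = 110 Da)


MW = n_residues * 110 Da
MW = 377 * 110
MW = 41470 Da

41470 Da


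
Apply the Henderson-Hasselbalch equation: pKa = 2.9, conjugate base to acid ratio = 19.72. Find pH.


pH = pKa + log10([A-]/[HA])
pH = 2.9 + log10(19.72)
pH = 4.1949

4.1949


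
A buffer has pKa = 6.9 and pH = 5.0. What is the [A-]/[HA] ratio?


[A-]/[HA] = 10^(pH - pKa)
= 10^(5.0 - 6.9)
= 0.0126

0.0126


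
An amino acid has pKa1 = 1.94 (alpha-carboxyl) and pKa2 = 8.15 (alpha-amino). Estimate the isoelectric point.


pI = (pKa1 + pKa2) / 2
pI = (1.94 + 8.15) / 2
pI = 5.045

5.045


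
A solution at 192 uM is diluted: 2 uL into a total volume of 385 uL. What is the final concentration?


C2 = C1 * V1 / V2
C2 = 192 * 2 / 385
C2 = 0.9974 uM

0.9974 uM


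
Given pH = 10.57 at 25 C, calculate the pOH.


pOH = 14 - pH
pOH = 14 - 10.57
pOH = 3.43

3.43


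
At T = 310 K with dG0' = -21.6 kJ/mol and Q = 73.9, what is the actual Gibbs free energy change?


dG = dG0' + RT * ln(Q) / 1000
dG = -21.6 + 8.314 * 310 * ln(73.9) / 1000
dG = -10.5104 kJ/mol

-10.5104 kJ/mol


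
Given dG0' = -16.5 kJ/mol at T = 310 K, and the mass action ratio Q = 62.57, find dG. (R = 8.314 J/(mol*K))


dG = dG0' + RT * ln(Q) / 1000
dG = -16.5 + 8.314 * 310 * ln(62.57) / 1000
dG = -5.8394 kJ/mol

-5.8394 kJ/mol


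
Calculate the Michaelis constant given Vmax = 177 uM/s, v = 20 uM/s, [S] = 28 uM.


Km = [S] * (Vmax - v) / v
Km = 28 * (177 - 20) / 20
Km = 219.8 uM

219.8 uM


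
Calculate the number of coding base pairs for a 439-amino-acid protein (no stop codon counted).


Each amino acid = 1 codon = 3 bp
bp = 439 * 3 = 1317 bp

1317 bp


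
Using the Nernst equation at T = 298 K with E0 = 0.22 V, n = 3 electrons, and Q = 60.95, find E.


E = E0 - (RT/nF) * ln(Q)
E = 0.22 - (8.314 * 298 / (3 * 96485)) * ln(60.95)
E = 0.1848 V

0.1848 V


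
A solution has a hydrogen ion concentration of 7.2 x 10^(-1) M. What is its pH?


pH = -log10([H+])
pH = -log10(7.2 x 10^(-1))
pH = 0.1427

0.1427


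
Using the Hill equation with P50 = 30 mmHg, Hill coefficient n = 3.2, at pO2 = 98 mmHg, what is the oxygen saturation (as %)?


Y = pO2^n / (P50^n + pO2^n)
Y = 98^3.2 / (30^3.2 + 98^3.2)
Y = 97.79%

97.79%


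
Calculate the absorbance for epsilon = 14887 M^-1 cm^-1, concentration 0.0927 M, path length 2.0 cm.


A = epsilon * c * l
A = 14887 * 0.0927 * 2.0
A = 2760.0498

2760.0498


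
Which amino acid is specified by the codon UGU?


Standard genetic code lookup.
Codon UGU -> Cys

Cys


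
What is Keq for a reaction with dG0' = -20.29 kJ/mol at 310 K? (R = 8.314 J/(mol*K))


Keq = exp(-dG0 * 1000 / (R * T))
Keq = exp(-(-20.29) * 1000 / (8.314 * 310))
Keq = 2624.0066

2624.0066


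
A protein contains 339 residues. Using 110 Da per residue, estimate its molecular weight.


MW = n_residues * 110 Da
MW = 339 * 110
MW = 37290 Da

37290 Da


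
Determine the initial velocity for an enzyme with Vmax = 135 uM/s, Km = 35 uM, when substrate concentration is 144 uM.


v = Vmax * [S] / (Km + [S])
v = 135 * 144 / (35 + 144)
v = 108.6034 uM/s

108.6034 uM/s


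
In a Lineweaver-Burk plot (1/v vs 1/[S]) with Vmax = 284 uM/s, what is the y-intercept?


y-intercept = 1/Vmax
= 1/284
= 0.0035 s/uM

0.0035 s/uM


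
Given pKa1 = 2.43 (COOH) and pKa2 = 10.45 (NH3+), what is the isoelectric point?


pI = (pKa1 + pKa2) / 2
pI = (2.43 + 10.45) / 2
pI = 6.44

6.44


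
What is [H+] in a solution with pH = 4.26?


[H+] = 10^(-pH)
[H+] = 10^(-4.26)
[H+] = 5.495e-05 M

5.495e-05 M


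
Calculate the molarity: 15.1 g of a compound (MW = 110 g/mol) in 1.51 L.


C = (mass / MW) / volume
C = (15.1 / 110) / 1.51
C = 0.0909 M

0.0909 M


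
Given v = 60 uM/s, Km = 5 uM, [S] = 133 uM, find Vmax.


Vmax = v * (Km + [S]) / [S]
Vmax = 60 * (5 + 133) / 133
Vmax = 62.2556 uM/s

62.2556 uM/s


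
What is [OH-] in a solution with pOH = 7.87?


[OH-] = 10^(-pOH)
[OH-] = 10^(-7.87)
[OH-] = 1.349e-08 M

1.349e-08 M


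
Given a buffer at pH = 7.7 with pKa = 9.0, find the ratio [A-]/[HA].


[A-]/[HA] = 10^(pH - pKa)
= 10^(7.7 - 9.0)
= 0.0501

0.0501


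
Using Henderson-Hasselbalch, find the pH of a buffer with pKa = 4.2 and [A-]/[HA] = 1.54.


pH = pKa + log10([A-]/[HA])
pH = 4.2 + log10(1.54)
pH = 4.3875

4.3875


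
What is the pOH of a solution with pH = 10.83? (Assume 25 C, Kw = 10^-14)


pOH = 14 - pH
pOH = 14 - 10.83
pOH = 3.17

3.17


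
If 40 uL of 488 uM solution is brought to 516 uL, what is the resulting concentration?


C2 = C1 * V1 / V2
C2 = 488 * 40 / 516
C2 = 37.8295 uM

37.8295 uM


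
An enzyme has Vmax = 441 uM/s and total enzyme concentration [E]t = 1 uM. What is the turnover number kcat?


kcat = Vmax / [E]t
kcat = 441 / 1
kcat = 441.0 s^-1

441.0 s^-1


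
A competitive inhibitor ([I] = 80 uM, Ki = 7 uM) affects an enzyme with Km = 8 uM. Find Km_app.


Km_app = Km * (1 + [I]/Ki)
Km_app = 8 * (1 + 80/7)
Km_app = 99.4286 uM

99.4286 uM


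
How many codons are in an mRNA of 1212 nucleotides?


codons = nucleotides / 3
codons = 1212 / 3 = 404

404


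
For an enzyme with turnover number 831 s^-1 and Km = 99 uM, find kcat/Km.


Catalytic efficiency = kcat / Km
= 831 / 99
= 8.3939 uM^-1*s^-1

8.3939 uM^-1*s^-1


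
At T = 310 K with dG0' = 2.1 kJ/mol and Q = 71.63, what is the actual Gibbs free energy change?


dG = dG0' + RT * ln(Q) / 1000
dG = 2.1 + 8.314 * 310 * ln(71.63) / 1000
dG = 13.1091 kJ/mol

13.1091 kJ/mol


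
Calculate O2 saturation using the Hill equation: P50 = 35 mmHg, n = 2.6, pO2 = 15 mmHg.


Y = pO2^n / (P50^n + pO2^n)
Y = 15^2.6 / (35^2.6 + 15^2.6)
Y = 9.95%

9.95%


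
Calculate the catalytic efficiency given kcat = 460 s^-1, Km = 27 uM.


Catalytic efficiency = kcat / Km
= 460 / 27
= 17.037 uM^-1*s^-1

17.037 uM^-1*s^-1


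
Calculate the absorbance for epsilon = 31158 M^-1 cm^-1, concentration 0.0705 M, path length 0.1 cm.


A = epsilon * c * l
A = 31158 * 0.0705 * 0.1
A = 219.6639

219.6639


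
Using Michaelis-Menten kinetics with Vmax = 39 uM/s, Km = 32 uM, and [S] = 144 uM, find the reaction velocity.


v = Vmax * [S] / (Km + [S])
v = 39 * 144 / (32 + 144)
v = 31.9091 uM/s

31.9091 uM/s


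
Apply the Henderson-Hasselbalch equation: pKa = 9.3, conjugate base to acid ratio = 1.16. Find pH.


pH = pKa + log10([A-]/[HA])
pH = 9.3 + log10(1.16)
pH = 9.3645

9.3645


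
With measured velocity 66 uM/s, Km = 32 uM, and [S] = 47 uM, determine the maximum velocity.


Vmax = v * (Km + [S]) / [S]
Vmax = 66 * (32 + 47) / 47
Vmax = 110.9362 uM/s

110.9362 uM/s


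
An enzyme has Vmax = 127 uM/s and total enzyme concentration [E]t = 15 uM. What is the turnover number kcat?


kcat = Vmax / [E]t
kcat = 127 / 15
kcat = 8.4667 s^-1

8.4667 s^-1


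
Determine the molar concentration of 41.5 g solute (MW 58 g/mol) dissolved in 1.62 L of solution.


C = (mass / MW) / volume
C = (41.5 / 58) / 1.62
C = 0.4417 M

0.4417 M


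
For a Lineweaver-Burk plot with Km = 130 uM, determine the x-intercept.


x-intercept = -1/Km
= -1/130
= -0.0077 1/uM

-0.0077 1/uM


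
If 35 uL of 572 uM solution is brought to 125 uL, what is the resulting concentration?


C2 = C1 * V1 / V2
C2 = 572 * 35 / 125
C2 = 160.16 uM

160.16 uM


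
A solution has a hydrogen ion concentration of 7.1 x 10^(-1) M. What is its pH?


pH = -log10([H+])
pH = -log10(7.1 x 10^(-1))
pH = 0.1487

0.1487


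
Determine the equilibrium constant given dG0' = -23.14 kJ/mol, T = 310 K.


Keq = exp(-dG0 * 1000 / (R * T))
Keq = exp(-(-23.14) * 1000 / (8.314 * 310))
Keq = 7928.7359

7928.7359


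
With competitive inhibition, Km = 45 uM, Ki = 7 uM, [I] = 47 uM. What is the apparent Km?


Km_app = Km * (1 + [I]/Ki)
Km_app = 45 * (1 + 47/7)
Km_app = 347.1429 uM

347.1429 uM


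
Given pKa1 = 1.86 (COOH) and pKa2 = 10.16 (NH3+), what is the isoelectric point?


pI = (pKa1 + pKa2) / 2
pI = (1.86 + 10.16) / 2
pI = 6.01

6.01


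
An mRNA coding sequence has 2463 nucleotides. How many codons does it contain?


codons = nucleotides / 3
codons = 2463 / 3 = 821

821


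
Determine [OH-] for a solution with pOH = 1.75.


[OH-] = 10^(-pOH)
[OH-] = 10^(-1.75)
[OH-] = 0.0178 M

0.0178 M


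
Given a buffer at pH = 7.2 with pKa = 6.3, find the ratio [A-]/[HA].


[A-]/[HA] = 10^(pH - pKa)
= 10^(7.2 - 6.3)
= 7.9433

7.9433


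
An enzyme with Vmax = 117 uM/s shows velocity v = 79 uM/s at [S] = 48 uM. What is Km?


Km = [S] * (Vmax - v) / v
Km = 48 * (117 - 79) / 79
Km = 23.0886 uM

23.0886 uM


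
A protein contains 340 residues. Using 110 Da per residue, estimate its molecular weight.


MW = n_residues * 110 Da
MW = 340 * 110
MW = 37400 Da

37400 Da


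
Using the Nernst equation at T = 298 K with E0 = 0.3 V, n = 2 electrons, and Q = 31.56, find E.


E = E0 - (RT/nF) * ln(Q)
E = 0.3 - (8.314 * 298 / (2 * 96485)) * ln(31.56)
E = 0.2557 V

0.2557 V


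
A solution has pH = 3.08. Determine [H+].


[H+] = 10^(-pH)
[H+] = 10^(-3.08)
[H+] = 8.318e-04 M

8.318e-04 M


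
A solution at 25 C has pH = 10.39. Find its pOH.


pOH = 14 - pH
pOH = 14 - 10.39
pOH = 3.61

3.61


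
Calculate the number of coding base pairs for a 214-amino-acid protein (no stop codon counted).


Each amino acid = 1 codon = 3 bp
bp = 214 * 3 = 642 bp

642 bp


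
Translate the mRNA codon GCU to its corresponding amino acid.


Standard genetic code lookup.
Codon GCU -> Ala

Ala


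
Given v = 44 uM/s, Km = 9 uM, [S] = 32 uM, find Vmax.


Vmax = v * (Km + [S]) / [S]
Vmax = 44 * (9 + 32) / 32
Vmax = 56.375 uM/s

56.375 uM/s


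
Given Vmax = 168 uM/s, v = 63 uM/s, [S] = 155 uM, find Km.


Km = [S] * (Vmax - v) / v
Km = 155 * (168 - 63) / 63
Km = 258.3333 uM

258.3333 uM


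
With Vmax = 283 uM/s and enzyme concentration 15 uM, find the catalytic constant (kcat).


kcat = Vmax / [E]t
kcat = 283 / 15
kcat = 18.8667 s^-1

18.8667 s^-1


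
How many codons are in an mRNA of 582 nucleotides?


codons = nucleotides / 3
codons = 582 / 3 = 194

194


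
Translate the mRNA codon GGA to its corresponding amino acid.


Standard genetic code lookup.
Codon GGA -> Gly

Gly


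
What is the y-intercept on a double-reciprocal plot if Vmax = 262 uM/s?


y-intercept = 1/Vmax
= 1/262
= 0.0038 s/uM

0.0038 s/uM


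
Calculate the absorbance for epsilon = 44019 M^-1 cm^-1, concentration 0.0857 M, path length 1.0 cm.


A = epsilon * c * l
A = 44019 * 0.0857 * 1.0
A = 3772.4283

3772.4283


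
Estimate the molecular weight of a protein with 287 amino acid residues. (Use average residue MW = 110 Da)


MW = n_residues * 110 Da
MW = 287 * 110
MW = 31570 Da

31570 Da


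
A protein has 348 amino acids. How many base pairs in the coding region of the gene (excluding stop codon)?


Each amino acid = 1 codon = 3 bp
bp = 348 * 3 = 1044 bp

1044 bp


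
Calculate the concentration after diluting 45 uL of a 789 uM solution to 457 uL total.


C2 = C1 * V1 / V2
C2 = 789 * 45 / 457
C2 = 77.6915 uM

77.6915 uM


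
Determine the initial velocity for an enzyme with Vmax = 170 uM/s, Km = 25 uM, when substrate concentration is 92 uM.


v = Vmax * [S] / (Km + [S])
v = 170 * 92 / (25 + 92)
v = 133.6752 uM/s

133.6752 uM/s


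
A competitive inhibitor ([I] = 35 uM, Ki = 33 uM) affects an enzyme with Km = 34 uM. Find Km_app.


Km_app = Km * (1 + [I]/Ki)
Km_app = 34 * (1 + 35/33)
Km_app = 70.0606 uM

70.0606 uM


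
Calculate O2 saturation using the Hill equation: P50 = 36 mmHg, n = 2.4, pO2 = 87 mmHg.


Y = pO2^n / (P50^n + pO2^n)
Y = 87^2.4 / (36^2.4 + 87^2.4)
Y = 89.26%

89.26%


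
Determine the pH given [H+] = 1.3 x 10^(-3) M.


pH = -log10([H+])
pH = -log10(1.3 x 10^(-3))
pH = 2.8861

2.8861


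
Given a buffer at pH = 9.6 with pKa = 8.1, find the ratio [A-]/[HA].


[A-]/[HA] = 10^(pH - pKa)
= 10^(9.6 - 8.1)
= 31.6228

31.6228


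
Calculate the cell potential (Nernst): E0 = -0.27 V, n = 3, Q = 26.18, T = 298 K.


E = E0 - (RT/nF) * ln(Q)
E = -0.27 - (8.314 * 298 / (3 * 96485)) * ln(26.18)
E = -0.2979 V

-0.2979 V


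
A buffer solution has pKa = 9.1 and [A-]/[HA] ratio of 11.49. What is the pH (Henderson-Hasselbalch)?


pH = pKa + log10([A-]/[HA])
pH = 9.1 + log10(11.49)
pH = 10.1603

10.1603


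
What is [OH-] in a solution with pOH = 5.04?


[OH-] = 10^(-pOH)
[OH-] = 10^(-5.04)
[OH-] = 9.120e-06 M

9.120e-06 M


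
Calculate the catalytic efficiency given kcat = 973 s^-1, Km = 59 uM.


Catalytic efficiency = kcat / Km
= 973 / 59
= 16.4915 uM^-1*s^-1

16.4915 uM^-1*s^-1
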